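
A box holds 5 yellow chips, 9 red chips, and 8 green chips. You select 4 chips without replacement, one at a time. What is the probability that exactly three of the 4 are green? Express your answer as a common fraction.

One ordering (green drawn first) has probability 8/22 × 7/21 × 6/20 × 14/19 = 4704/175560 = 28/1045.
There are C(4,3) = 4 such orderings, each equally likely, so P = 4 × 28/1045 = 112/1045.

112/1045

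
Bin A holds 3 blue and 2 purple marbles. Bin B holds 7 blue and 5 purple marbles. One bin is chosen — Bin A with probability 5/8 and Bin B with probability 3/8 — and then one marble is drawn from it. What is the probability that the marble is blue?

19/32

From Bin A: P(blue) = 3/5.
From Bin B: P(blue) = 7/12.
Total probability = (5/8)(3/5) + (3/8)(7/12) = 19/32.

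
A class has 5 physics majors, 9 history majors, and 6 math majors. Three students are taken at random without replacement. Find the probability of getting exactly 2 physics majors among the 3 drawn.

5/38

One ordering (physics majors drawn first) has probability 5/20 × 4/19 × 15/18 = 300/6840 = 5/114.
There are C(3,2) = 3 such orderings, each equally likely, so P = 3 × 5/114 = 5/38.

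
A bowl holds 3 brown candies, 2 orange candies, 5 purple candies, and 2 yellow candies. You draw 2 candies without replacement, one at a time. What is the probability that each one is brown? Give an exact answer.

P(every draw is brown) = 3/12 × 2/11 = 6/132 = 1/22.

1/22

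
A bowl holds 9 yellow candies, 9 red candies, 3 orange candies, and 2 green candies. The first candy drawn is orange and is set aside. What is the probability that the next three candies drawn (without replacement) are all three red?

3/55

After the first draw, 9 of the remaining 22 candies are red.
P = 9/22 × 8/21 × 7/20 = 504/9240 = 3/55.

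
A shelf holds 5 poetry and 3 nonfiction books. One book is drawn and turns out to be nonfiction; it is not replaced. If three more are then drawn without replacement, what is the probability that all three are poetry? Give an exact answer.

After the first draw, 5 of the remaining 7 books are poetry.
P = 5/7 × 4/6 × 3/5 = 60/210 = 2/7.

2/7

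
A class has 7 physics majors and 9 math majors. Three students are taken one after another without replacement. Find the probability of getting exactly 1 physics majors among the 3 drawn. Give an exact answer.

One ordering (a physics major drawn first) has probability 7/16 × 9/15 × 8/14 = 504/3360 = 3/20.
There are C(3,1) = 3 such orderings, each equally likely, so P = 3 × 3/20 = 9/20.

9/20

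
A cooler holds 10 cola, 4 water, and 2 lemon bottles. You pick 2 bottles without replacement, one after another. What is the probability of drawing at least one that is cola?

7/8

P(no cola) = 6/16 × 5/15 = 30/240 = 1/8.
P(at least one) = 1 − 1/8 = 7/8.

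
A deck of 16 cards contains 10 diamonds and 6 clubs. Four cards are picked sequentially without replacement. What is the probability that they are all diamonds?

P(all diamonds) = 10/16 × 9/15 × 8/14 × 7/13 = 5040/43680 = 3/26.

3/26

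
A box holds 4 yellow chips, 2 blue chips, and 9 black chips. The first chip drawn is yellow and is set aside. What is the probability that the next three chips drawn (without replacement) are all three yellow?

With the first chip removed, 3 yellow remain out of 14.
P = 3/14 × 2/13 × 1/12 = 6/2184 = 1/364.

1/364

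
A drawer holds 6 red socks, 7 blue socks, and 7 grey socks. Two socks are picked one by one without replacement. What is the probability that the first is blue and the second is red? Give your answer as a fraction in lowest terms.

21/190

Multiply the probability of each draw given the previous ones:
P = 7/20 × 6/19 = 42/380 = 21/190.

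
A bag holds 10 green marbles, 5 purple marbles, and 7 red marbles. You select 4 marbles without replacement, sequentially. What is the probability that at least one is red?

P(no red) = 15/22 × 14/21 × 13/20 × 12/19 = 32760/175560 = 39/209.
P(at least one) = 1 − 39/209 = 170/209.

170/209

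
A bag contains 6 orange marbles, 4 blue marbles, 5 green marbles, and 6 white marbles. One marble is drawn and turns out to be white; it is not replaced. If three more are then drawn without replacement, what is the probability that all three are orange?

1/57

With the first marble removed, 6 orange remain out of 20.
P = 6/20 × 5/19 × 4/18 = 120/6840 = 1/57.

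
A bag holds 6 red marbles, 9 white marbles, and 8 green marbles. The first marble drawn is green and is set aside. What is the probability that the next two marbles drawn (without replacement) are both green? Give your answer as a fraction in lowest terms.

With the first marble removed, 7 green remain out of 22.
P = 7/22 × 6/21 = 42/462 = 1/11.

1/11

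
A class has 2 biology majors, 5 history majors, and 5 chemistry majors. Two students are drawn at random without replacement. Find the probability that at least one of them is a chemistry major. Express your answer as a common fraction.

15/22

P(no chemistry majors) = 7/12 × 6/11 = 42/132 = 7/22.
P(at least one) = 1 − 7/22 = 15/22.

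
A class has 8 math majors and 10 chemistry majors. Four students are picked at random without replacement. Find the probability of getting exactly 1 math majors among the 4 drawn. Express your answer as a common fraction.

One ordering (a math major drawn first) has probability 8/18 × 10/17 × 9/16 × 8/15 = 5760/73440 = 4/51.
There are C(4,1) = 4 such orderings, each equally likely, so P = 4 × 4/51 = 16/51.

16/51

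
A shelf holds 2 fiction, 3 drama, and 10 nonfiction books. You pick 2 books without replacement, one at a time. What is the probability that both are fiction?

P(all fiction) = 2/15 × 1/14 = 2/210 = 1/105.

1/105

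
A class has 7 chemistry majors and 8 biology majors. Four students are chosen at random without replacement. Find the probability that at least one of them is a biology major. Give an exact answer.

38/39

P(no biology majors) = 7/15 × 6/14 × 5/13 × 4/12 = 840/32760 = 1/39.
P(at least one) = 1 − 1/39 = 38/39.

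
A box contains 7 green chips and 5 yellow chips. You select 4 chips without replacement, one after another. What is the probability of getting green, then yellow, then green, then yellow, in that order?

7/99

Multiply the probability of each draw given the previous ones:
P = 7/12 × 5/11 × 6/10 × 4/9 = 840/11880 = 7/99.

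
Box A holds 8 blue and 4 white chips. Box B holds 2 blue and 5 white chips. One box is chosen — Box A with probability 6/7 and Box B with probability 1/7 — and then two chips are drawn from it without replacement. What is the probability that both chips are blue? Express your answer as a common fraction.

599/1617

From Box A: P(both blue) = (8/12)(7/11) = 14/33.
From Box B: P(both blue) = (2/7)(1/6) = 1/21.
Total probability = (6/7)(14/33) + (1/7)(1/21) = 599/1617.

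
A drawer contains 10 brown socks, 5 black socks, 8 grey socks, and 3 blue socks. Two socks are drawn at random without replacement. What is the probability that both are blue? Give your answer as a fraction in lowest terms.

3/325

P(every draw is blue) = 3/26 × 2/25 = 6/650 = 3/325.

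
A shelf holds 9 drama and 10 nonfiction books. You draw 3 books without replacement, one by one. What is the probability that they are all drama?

P(every draw is drama) = 9/19 × 8/18 × 7/17 = 504/5814 = 28/323.

28/323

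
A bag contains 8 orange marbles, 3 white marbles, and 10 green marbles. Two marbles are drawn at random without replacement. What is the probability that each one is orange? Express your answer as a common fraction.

P = 8/21 × 7/20 = 56/420 = 2/15.

2/15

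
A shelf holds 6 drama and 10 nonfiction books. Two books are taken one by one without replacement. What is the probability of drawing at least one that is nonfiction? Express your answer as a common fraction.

7/8

P(no nonfiction) = 6/16 × 5/15 = 30/240 = 1/8.
P(at least one) = 1 − 1/8 = 7/8.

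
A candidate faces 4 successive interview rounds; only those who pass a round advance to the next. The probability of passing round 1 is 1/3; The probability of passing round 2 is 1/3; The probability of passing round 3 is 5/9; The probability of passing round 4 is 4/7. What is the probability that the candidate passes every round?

Each stage is reached only if all earlier stages succeed, so
P = 1/3 × 1/3 × 5/9 × 4/7 = 20/567.

20/567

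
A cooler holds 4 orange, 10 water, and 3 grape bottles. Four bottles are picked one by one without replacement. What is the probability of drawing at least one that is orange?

333/476

P(no orange) = 13/17 × 12/16 × 11/15 × 10/14 = 17160/57120 = 143/476.
P(at least one) = 1 − 143/476 = 333/476.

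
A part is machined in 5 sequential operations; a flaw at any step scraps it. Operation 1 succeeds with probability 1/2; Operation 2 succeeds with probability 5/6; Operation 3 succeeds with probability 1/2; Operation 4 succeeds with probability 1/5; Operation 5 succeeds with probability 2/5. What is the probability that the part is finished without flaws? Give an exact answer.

1/60

The events are sequential, so multiply the conditional probabilities:
P = 1/2 × 5/6 × 1/2 × 1/5 × 2/5 = 10/600 = 1/60.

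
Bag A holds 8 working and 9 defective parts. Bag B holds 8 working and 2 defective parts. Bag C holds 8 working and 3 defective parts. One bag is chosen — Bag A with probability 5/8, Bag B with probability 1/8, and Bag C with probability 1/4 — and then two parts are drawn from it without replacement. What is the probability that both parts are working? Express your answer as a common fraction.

44933/134640

From Bag A: P(both working) = (8/17)(7/16) = 7/34.
From Bag B: P(both working) = (8/10)(7/9) = 28/45.
From Bag C: P(both working) = (8/11)(7/10) = 28/55.
Total probability = (5/8)(7/34) + (1/8)(28/45) + (1/4)(28/55) = 44933/134640.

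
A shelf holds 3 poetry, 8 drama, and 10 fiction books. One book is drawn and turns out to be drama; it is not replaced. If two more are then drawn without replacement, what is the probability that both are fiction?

After the first draw, 10 of the remaining 20 books are fiction.
P = 10/20 × 9/19 = 90/380 = 9/38.

9/38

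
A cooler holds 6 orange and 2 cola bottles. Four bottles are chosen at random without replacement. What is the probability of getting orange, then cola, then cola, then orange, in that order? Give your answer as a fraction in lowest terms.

1/28

Chain rule:
P = 6/8 × 2/7 × 1/6 × 5/5 = 60/1680 = 1/28.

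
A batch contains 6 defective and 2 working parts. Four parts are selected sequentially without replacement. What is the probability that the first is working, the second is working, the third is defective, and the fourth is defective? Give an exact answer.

1/28

Chain rule:
P = 2/8 × 1/7 × 6/6 × 5/5 = 60/1680 = 1/28.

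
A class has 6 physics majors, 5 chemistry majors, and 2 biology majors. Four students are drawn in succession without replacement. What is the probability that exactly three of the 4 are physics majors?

28/143

One ordering (physics majors drawn first) has probability 6/13 × 5/12 × 4/11 × 7/10 = 840/17160 = 7/143.
There are C(4,3) = 4 such orderings, each equally likely, so P = 4 × 7/143 = 28/143.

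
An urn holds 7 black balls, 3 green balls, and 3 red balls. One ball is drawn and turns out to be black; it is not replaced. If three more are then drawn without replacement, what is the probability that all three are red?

After the first draw, 3 of the remaining 12 balls are red.
P = 3/12 × 2/11 × 1/10 = 6/1320 = 1/220.

1/220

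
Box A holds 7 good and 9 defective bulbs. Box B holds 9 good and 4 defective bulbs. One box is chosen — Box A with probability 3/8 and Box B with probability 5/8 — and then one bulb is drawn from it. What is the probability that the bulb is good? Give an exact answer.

From Box A: P(good) = 7/16.
From Box B: P(good) = 9/13.
Total probability = (3/8)(7/16) + (5/8)(9/13) = 993/1664.

993/1664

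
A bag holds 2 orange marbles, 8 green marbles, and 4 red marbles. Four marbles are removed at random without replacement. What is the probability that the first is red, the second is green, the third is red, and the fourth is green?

Each draw changes the counts, so multiply the conditional probabilities along the sequence:
P = 4/14 × 8/13 × 3/12 × 7/11 = 672/24024 = 4/143.

4/143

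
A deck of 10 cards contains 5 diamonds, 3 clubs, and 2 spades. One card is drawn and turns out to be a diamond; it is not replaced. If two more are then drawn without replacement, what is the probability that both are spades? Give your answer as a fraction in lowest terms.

With the first card removed, 2 spades remain out of 9.
P = 2/9 × 1/8 = 2/72 = 1/36.

1/36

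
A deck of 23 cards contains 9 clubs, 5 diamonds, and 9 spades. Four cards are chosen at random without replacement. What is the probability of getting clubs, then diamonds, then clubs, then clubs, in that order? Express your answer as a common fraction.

Multiply the probability of each draw given the previous ones:
P = 9/23 × 5/22 × 8/21 × 7/20 = 2520/212520 = 3/253.

3/253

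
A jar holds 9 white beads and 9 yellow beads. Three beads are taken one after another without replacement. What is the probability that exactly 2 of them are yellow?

One ordering (yellow drawn first) has probability 9/18 × 8/17 × 9/16 = 648/4896 = 9/68.
There are C(3,2) = 3 such orderings, each equally likely, so P = 3 × 9/68 = 27/68.

27/68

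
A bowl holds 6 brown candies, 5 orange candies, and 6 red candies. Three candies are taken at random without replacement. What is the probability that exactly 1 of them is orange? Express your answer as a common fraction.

33/68

One ordering (orange drawn first) has probability 5/17 × 12/16 × 11/15 = 660/4080 = 11/68.
There are C(3,1) = 3 such orderings, each equally likely, so P = 3 × 11/68 = 33/68.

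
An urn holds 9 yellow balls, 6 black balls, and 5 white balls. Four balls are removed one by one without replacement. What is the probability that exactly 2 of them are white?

70/323

One ordering (white drawn first) has probability 5/20 × 4/19 × 15/18 × 14/17 = 4200/116280 = 35/969.
There are C(4,2) = 6 such orderings, each equally likely, so P = 6 × 35/969 = 70/323.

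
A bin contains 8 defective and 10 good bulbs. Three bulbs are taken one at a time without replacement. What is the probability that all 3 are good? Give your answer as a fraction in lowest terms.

P(all good) = 10/18 × 9/17 × 8/16 = 720/4896 = 5/34.

5/34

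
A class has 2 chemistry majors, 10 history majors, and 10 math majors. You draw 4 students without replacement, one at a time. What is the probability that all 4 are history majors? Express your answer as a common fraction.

6/209

P(all history majors) = 10/22 × 9/21 × 8/20 × 7/19 = 5040/175560 = 6/209.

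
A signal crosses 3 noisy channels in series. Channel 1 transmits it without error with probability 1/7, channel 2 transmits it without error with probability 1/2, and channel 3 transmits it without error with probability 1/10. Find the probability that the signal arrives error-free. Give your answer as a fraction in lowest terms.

1/140

Each stage is reached only if all earlier stages succeed, so
P = 1/7 × 1/2 × 1/10 = 1/140.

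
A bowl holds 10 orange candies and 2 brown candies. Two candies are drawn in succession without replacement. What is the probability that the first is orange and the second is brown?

Multiply the probability of each draw given the previous ones:
P = 10/12 × 2/11 = 20/132 = 5/33.

5/33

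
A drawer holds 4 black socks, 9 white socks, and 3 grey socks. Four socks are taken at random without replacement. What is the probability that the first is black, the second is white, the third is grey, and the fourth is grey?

Multiply the probability of each draw given the previous ones:
P = 4/16 × 9/15 × 3/14 × 2/13 = 216/43680 = 9/1820.

9/1820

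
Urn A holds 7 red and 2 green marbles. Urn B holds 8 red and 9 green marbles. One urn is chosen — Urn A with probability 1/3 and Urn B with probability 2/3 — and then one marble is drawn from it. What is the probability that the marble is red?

263/459

From Urn A: P(red) = 7/9.
From Urn B: P(red) = 8/17.
Total probability = (1/3)(7/9) + (2/3)(8/17) = 263/459.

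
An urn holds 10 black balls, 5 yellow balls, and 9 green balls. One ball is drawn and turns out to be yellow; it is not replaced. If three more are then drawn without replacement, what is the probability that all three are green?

12/253

With the first ball removed, 9 green remain out of 23.
P = 9/23 × 8/22 × 7/21 = 504/10626 = 12/253.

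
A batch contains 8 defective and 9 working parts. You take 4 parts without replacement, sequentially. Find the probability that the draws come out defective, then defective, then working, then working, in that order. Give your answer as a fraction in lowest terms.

6/85

Chain rule:
P = 8/17 × 7/16 × 9/15 × 8/14 = 4032/57120 = 6/85.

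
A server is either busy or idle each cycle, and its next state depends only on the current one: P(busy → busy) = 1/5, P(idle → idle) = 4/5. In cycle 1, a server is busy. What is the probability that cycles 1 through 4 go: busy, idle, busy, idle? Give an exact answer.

Cycle 1 is given. For each transition, use the conditional probability from the current state:
P(idle | busy) = 4/5; P(busy | idle) = 1/5; P(idle | busy) = 4/5.
P = 4/5 × 1/5 × 4/5 = 16/125.

16/125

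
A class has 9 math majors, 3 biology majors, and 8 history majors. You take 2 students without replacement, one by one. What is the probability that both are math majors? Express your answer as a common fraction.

P = 9/20 × 8/19 = 72/380 = 18/95.

18/95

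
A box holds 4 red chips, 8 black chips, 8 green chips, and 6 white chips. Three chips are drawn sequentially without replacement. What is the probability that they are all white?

P = 6/26 × 5/25 × 4/24 = 120/15600 = 1/130.

1/130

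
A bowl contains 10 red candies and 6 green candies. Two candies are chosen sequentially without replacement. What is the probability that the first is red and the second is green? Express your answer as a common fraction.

1/4

Each draw changes the counts, so multiply the conditional probabilities along the sequence:
P = 10/16 × 6/15 = 60/240 = 1/4.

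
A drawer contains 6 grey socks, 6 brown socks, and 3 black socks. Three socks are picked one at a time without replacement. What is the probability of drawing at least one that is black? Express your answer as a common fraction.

47/91

P(no black) = 12/15 × 11/14 × 10/13 = 1320/2730 = 44/91.
P(at least one) = 1 − 44/91 = 47/91.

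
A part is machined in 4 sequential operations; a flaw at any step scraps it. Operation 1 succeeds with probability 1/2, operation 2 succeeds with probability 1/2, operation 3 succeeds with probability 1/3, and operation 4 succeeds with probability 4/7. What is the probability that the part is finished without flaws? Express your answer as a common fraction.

1/21

Each stage is reached only if all earlier stages succeed, so
P = 1/2 × 1/2 × 1/3 × 4/7 = 4/84 = 1/21.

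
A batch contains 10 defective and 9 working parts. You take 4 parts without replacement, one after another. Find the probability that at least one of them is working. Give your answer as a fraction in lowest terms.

P(no working) = 10/19 × 9/18 × 8/17 × 7/16 = 5040/93024 = 35/646.
P(at least one) = 1 − 35/646 = 611/646.

611/646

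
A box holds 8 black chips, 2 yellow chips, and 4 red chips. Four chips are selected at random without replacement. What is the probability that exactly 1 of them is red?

480/1001

One ordering (red drawn first) has probability 4/14 × 10/13 × 9/12 × 8/11 = 2880/24024 = 120/1001.
There are C(4,1) = 4 such orderings, each equally likely, so P = 4 × 120/1001 = 480/1001.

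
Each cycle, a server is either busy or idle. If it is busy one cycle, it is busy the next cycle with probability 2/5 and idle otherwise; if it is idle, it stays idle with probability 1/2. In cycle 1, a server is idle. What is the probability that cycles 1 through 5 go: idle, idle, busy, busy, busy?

Cycle 1 is given. For each transition, use the conditional probability from the current state:
P(idle | idle) = 1/2; P(busy | idle) = 1/2; P(busy | busy) = 2/5; P(busy | busy) = 2/5.
P = 1/2 × 1/2 × 2/5 × 2/5 = 4/100 = 1/25.

1/25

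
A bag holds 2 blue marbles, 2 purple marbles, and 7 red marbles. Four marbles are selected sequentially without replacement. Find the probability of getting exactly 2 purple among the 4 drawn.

One ordering (purple drawn first) has probability 2/11 × 1/10 × 9/9 × 8/8 = 144/7920 = 1/55.
There are C(4,2) = 6 such orderings, each equally likely, so P = 6 × 1/55 = 6/55.

6/55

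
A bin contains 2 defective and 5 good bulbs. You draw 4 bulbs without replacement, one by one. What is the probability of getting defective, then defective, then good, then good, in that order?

Chain rule:
P = 2/7 × 1/6 × 5/5 × 4/4 = 40/840 = 1/21.

1/21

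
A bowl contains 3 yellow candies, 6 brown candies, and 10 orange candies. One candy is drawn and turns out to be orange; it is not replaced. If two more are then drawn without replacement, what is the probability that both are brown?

After the first draw, 6 of the remaining 18 candies are brown.
P = 6/18 × 5/17 = 30/306 = 5/51.

5/51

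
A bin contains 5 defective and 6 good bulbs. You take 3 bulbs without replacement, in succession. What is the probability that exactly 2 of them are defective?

One ordering (defective drawn first) has probability 5/11 × 4/10 × 6/9 = 120/990 = 4/33.
There are C(3,2) = 3 such orderings, each equally likely, so P = 3 × 4/33 = 4/11.

4/11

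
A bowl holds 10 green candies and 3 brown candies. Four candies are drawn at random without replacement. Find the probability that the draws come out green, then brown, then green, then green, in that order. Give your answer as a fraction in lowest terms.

18/143

Multiply the probability of each draw given the previous ones:
P = 10/13 × 3/12 × 9/11 × 8/10 = 2160/17160 = 18/143.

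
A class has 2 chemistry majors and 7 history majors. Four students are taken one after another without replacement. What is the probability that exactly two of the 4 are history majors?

One ordering (history majors drawn first) has probability 7/9 × 6/8 × 2/7 × 1/6 = 84/3024 = 1/36.
There are C(4,2) = 6 such orderings, each equally likely, so P = 6 × 1/36 = 1/6.

1/6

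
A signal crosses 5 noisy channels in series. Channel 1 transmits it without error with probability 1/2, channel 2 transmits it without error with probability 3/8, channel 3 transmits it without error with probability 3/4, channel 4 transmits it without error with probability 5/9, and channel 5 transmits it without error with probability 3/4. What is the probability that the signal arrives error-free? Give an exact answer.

15/256

The events are sequential, so multiply the conditional probabilities:
P = 1/2 × 3/8 × 3/4 × 5/9 × 3/4 = 135/2304 = 15/256.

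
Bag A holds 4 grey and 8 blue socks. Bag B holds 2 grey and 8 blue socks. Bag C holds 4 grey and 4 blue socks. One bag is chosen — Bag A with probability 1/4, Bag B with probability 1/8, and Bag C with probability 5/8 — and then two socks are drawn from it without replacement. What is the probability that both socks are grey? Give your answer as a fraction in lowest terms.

From Bag A: P(both grey) = (4/12)(3/11) = 1/11.
From Bag B: P(both grey) = (2/10)(1/9) = 1/45.
From Bag C: P(both grey) = (4/8)(3/7) = 3/14.
Total probability = (1/4)(1/11) + (1/8)(1/45) + (5/8)(3/14) = 8839/55440.

8839/55440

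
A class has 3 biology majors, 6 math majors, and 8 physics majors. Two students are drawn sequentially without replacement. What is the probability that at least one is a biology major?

P(no biology majors) = 14/17 × 13/16 = 182/272 = 91/136.
P(at least one) = 1 − 91/136 = 45/136.

45/136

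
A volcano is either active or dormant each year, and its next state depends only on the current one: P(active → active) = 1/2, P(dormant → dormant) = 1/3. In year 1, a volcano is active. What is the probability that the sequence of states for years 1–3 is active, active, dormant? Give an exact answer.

Year 1 is given. For each transition, use the conditional probability from the current state:
P(active | active) = 1/2; P(dormant | active) = 1/2.
P = 1/2 × 1/2 = 1/4.

1/4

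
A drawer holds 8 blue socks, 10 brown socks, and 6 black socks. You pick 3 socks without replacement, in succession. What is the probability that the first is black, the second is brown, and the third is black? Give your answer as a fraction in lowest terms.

Multiply the probability of each draw given the previous ones:
P = 6/24 × 10/23 × 5/22 = 300/12144 = 25/1012.

25/1012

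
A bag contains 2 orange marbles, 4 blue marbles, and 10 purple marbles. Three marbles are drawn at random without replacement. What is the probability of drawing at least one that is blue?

P(no blue) = 12/16 × 11/15 × 10/14 = 1320/3360 = 11/28.
P(at least one) = 1 − 11/28 = 17/28.

17/28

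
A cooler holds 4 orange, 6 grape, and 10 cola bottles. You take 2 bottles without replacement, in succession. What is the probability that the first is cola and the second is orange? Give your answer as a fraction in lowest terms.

2/19

Chain rule:
P = 10/20 × 4/19 = 40/380 = 2/19.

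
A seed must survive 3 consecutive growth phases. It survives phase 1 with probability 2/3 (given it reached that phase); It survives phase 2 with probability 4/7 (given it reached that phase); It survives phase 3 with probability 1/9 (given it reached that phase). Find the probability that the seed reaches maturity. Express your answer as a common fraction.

8/189

Each stage is reached only if all earlier stages succeed, so
P = 2/3 × 4/7 × 1/9 = 8/189.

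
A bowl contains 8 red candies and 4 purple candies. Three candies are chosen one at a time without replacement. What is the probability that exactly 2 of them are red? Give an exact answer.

28/55

One ordering (red drawn first) has probability 8/12 × 7/11 × 4/10 = 224/1320 = 28/165.
There are C(3,2) = 3 such orderings, each equally likely, so P = 3 × 28/165 = 28/55.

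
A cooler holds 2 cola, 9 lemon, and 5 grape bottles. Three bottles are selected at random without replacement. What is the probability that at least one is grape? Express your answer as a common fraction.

P(no grape) = 11/16 × 10/15 × 9/14 = 990/3360 = 33/112.
P(at least one) = 1 − 33/112 = 79/112.

79/112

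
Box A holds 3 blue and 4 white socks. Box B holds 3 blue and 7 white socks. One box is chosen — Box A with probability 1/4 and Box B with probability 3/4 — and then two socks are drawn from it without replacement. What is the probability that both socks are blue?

From Box A: P(both blue) = (3/7)(2/6) = 1/7.
From Box B: P(both blue) = (3/10)(2/9) = 1/15.
Total probability = (1/4)(1/7) + (3/4)(1/15) = 3/35.

3/35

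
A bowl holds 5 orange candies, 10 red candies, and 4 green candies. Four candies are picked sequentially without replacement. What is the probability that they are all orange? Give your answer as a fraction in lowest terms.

5/3876

P(all orange) = 5/19 × 4/18 × 3/17 × 2/16 = 120/93024 = 5/3876.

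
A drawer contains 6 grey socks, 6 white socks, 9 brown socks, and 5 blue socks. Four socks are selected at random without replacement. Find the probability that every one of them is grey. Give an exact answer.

3/2990

P = 6/26 × 5/25 × 4/24 × 3/23 = 360/358800 = 3/2990.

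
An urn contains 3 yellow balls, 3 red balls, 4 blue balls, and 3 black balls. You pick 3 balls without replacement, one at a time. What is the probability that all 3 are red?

1/286

P = 3/13 × 2/12 × 1/11 = 6/1716 = 1/286.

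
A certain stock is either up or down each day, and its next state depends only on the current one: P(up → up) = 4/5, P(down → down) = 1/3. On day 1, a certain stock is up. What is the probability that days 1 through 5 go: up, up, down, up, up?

32/375

Day 1 is given. For each transition, use the conditional probability from the current state:
P(up | up) = 4/5; P(down | up) = 1/5; P(up | down) = 2/3; P(up | up) = 4/5.
P = 4/5 × 1/5 × 2/3 × 4/5 = 32/375.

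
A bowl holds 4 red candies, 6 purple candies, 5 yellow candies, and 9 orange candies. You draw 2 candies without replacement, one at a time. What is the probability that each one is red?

P = 4/24 × 3/23 = 12/552 = 1/46.

1/46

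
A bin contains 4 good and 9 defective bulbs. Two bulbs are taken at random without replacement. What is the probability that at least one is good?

7/13

P(no good) = 9/13 × 8/12 = 72/156 = 6/13.
P(at least one) = 1 − 6/13 = 7/13.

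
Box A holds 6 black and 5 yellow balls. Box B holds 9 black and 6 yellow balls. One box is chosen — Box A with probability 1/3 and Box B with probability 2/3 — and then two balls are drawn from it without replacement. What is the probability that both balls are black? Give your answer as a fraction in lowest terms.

From Box A: P(both black) = (6/11)(5/10) = 3/11.
From Box B: P(both black) = (9/15)(8/14) = 12/35.
Total probability = (1/3)(3/11) + (2/3)(12/35) = 123/385.

123/385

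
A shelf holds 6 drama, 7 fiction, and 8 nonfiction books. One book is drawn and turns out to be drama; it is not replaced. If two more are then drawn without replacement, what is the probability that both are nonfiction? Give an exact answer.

14/95

After the first draw, 8 of the remaining 20 books are nonfiction.
P = 8/20 × 7/19 = 56/380 = 14/95.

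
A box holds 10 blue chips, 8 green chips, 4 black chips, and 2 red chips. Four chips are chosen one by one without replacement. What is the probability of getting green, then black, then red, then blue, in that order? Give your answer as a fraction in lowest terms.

40/15939

Multiply the probability of each draw given the previous ones:
P = 8/24 × 4/23 × 2/22 × 10/21 = 640/255024 = 40/15939.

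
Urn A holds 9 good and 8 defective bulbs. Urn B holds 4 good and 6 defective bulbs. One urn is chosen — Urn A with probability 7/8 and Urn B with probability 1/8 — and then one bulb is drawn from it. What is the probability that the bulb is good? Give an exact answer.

From Urn A: P(good) = 9/17.
From Urn B: P(good) = 4/10.
Total probability = (7/8)(9/17) + (1/8)(4/10) = 349/680.

349/680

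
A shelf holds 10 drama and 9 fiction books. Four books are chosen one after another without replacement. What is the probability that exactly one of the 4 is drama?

One ordering (drama drawn first) has probability 10/19 × 9/18 × 8/17 × 7/16 = 5040/93024 = 35/646.
There are C(4,1) = 4 such orderings, each equally likely, so P = 4 × 35/646 = 70/323.

70/323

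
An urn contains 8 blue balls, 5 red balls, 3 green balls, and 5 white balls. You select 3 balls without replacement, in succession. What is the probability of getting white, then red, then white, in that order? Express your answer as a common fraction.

Multiply the probability of each draw given the previous ones:
P = 5/21 × 5/20 × 4/19 = 100/7980 = 5/399.

5/399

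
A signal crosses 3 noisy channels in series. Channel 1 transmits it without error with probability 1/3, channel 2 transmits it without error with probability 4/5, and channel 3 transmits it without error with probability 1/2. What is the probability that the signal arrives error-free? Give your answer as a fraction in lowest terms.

2/15

Each stage is reached only if all earlier stages succeed, so
P = 1/3 × 4/5 × 1/2 = 4/30 = 2/15.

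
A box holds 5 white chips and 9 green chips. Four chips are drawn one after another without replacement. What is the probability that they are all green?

P = 9/14 × 8/13 × 7/12 × 6/11 = 3024/24024 = 18/143.

18/143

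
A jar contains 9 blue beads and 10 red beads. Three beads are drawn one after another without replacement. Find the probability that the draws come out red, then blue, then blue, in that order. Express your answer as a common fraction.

Multiply the probability of each draw given the previous ones:
P = 10/19 × 9/18 × 8/17 = 720/5814 = 40/323.

40/323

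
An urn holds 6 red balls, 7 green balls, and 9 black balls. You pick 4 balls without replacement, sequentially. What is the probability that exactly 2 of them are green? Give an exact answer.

63/209

One ordering (green drawn first) has probability 7/22 × 6/21 × 15/20 × 14/19 = 8820/175560 = 21/418.
There are C(4,2) = 6 such orderings, each equally likely, so P = 6 × 21/418 = 63/209.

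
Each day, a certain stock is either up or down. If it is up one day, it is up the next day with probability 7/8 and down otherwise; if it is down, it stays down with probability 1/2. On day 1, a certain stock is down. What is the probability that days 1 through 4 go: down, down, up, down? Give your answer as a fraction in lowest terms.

1/32

Day 1 is given. For each transition, use the conditional probability from the current state:
P(down | down) = 1/2; P(up | down) = 1/2; P(down | up) = 1/8.
P = 1/2 × 1/2 × 1/8 = 1/32.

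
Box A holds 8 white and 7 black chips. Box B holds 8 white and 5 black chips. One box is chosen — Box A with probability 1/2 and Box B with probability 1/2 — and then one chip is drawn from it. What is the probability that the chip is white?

From Box A: P(white) = 8/15.
From Box B: P(white) = 8/13.
Total probability = (1/2)(8/15) + (1/2)(8/13) = 112/195.

112/195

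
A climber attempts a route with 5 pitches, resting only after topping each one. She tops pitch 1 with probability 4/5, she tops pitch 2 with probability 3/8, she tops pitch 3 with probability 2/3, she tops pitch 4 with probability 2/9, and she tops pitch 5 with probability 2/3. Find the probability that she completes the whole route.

4/135

Multiplying along the chain,
P = 4/5 × 3/8 × 2/3 × 2/9 × 2/3 = 96/3240 = 4/135.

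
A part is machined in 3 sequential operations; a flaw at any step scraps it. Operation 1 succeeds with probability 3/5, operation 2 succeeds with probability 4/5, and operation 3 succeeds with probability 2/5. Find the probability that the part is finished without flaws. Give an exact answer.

24/125

Each stage is reached only if all earlier stages succeed, so
P = 3/5 × 4/5 × 2/5 = 24/125.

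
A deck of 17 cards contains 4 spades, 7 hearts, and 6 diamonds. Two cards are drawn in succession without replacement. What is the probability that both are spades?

3/68

P(every draw is a spade) = 4/17 × 3/16 = 12/272 = 3/68.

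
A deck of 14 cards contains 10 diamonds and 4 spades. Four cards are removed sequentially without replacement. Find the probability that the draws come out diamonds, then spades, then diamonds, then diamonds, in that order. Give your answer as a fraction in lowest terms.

120/1001

Each draw changes the counts, so multiply the conditional probabilities along the sequence:
P = 10/14 × 4/13 × 9/12 × 8/11 = 2880/24024 = 120/1001.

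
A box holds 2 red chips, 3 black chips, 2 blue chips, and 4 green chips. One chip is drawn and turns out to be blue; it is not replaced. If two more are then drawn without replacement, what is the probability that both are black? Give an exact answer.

1/15

After the first draw, 3 of the remaining 10 chips are black.
P = 3/10 × 2/9 = 6/90 = 1/15.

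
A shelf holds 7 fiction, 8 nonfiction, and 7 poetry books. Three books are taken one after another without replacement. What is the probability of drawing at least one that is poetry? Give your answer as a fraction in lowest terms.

P(no poetry) = 15/22 × 14/21 × 13/20 = 2730/9240 = 13/44.
P(at least one) = 1 − 13/44 = 31/44.

31/44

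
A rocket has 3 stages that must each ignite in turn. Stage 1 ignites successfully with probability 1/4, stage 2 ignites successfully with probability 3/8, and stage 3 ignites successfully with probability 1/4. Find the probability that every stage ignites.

3/128

Multiplying along the chain,
P = 1/4 × 3/8 × 1/4 = 3/128.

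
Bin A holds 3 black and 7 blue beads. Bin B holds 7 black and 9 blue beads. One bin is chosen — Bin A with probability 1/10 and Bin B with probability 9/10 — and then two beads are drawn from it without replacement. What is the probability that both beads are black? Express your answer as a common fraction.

From Bin A: P(both black) = (3/10)(2/9) = 1/15.
From Bin B: P(both black) = (7/16)(6/15) = 7/40.
Total probability = (1/10)(1/15) + (9/10)(7/40) = 197/1200.

197/1200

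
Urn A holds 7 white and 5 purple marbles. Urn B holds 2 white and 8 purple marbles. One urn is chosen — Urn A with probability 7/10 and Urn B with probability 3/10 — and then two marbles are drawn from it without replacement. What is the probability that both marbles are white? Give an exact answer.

757/3300

From Urn A: P(both white) = (7/12)(6/11) = 7/22.
From Urn B: P(both white) = (2/10)(1/9) = 1/45.
Total probability = (7/10)(7/22) + (3/10)(1/45) = 757/3300.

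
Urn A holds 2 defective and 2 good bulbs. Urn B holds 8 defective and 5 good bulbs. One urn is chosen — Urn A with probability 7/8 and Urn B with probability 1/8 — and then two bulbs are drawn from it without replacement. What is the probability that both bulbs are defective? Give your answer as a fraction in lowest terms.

119/624

From Urn A: P(both defective) = (2/4)(1/3) = 1/6.
From Urn B: P(both defective) = (8/13)(7/12) = 14/39.
Total probability = (7/8)(1/6) + (1/8)(14/39) = 119/624.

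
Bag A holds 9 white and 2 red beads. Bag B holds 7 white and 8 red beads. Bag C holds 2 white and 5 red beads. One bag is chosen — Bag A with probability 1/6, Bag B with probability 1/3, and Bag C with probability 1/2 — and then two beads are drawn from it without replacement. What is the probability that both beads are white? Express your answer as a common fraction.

461/2310

From Bag A: P(both white) = (9/11)(8/10) = 36/55.
From Bag B: P(both white) = (7/15)(6/14) = 1/5.
From Bag C: P(both white) = (2/7)(1/6) = 1/21.
Total probability = (1/6)(36/55) + (1/3)(1/5) + (1/2)(1/21) = 461/2310.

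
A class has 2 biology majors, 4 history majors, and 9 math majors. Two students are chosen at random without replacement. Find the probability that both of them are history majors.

2/35

P = 4/15 × 3/14 = 12/210 = 2/35.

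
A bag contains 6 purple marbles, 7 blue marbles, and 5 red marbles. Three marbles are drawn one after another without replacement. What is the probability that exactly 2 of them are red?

65/408

One ordering (red drawn first) has probability 5/18 × 4/17 × 13/16 = 260/4896 = 65/1224.
There are C(3,2) = 3 such orderings, each equally likely, so P = 3 × 65/1224 = 65/408.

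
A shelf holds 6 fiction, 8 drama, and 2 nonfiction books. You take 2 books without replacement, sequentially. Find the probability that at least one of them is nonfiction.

P(no nonfiction) = 14/16 × 13/15 = 182/240 = 91/120.
P(at least one) = 1 − 91/120 = 29/120.

29/120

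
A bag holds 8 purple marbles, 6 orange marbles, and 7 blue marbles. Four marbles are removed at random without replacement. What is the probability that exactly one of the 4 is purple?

One ordering (purple drawn first) has probability 8/21 × 13/20 × 12/19 × 11/18 = 13728/143640 = 572/5985.
There are C(4,1) = 4 such orderings, each equally likely, so P = 4 × 572/5985 = 2288/5985.

2288/5985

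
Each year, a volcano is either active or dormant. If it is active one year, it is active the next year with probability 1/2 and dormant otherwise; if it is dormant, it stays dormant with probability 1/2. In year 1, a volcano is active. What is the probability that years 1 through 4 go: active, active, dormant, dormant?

1/8

Year 1 is given. For each transition, use the conditional probability from the current state:
P(active | active) = 1/2; P(dormant | active) = 1/2; P(dormant | dormant) = 1/2.
P = 1/2 × 1/2 × 1/2 = 1/8.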